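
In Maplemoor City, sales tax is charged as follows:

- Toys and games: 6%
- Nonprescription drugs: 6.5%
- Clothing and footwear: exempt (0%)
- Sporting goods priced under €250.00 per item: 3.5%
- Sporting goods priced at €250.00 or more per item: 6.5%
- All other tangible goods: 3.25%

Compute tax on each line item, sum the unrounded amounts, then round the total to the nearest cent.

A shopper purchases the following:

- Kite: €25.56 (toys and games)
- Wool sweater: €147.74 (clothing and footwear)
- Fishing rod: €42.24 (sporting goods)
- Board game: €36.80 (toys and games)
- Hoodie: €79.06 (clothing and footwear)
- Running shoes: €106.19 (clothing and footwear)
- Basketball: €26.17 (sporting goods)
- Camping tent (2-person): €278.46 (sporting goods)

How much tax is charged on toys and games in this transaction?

Kite €25.56: toys and games → 6% → €1.5336
Board game €36.80: toys and games → 6% → €2.208
Tax on toys and games: unrounded sum = €3.7416 → €3.74

€3.74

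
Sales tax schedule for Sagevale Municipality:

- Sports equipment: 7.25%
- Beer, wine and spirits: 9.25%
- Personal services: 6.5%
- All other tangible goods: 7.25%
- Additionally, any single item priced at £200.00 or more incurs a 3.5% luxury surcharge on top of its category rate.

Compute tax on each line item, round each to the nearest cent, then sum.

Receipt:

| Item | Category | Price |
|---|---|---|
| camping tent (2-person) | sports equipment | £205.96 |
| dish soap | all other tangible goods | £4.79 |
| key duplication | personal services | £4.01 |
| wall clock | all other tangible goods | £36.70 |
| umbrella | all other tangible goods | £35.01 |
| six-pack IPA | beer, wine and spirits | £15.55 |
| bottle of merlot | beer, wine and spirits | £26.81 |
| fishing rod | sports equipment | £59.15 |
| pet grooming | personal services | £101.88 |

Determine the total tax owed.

Camping tent (2-person) £205.96: sports equipment → 7.25% + 3.5% surcharge = 10.75% → £22.14
Dish soap £4.79: all other tangible goods → 7.25% → £0.35
Key duplication £4.01: personal services → 6.5% → £0.26
Wall clock £36.70: all other tangible goods → 7.25% → £2.66
Umbrella £35.01: all other tangible goods → 7.25% → £2.54
Six-pack IPA £15.55: beer, wine and spirits → 9.25% → £1.44
Bottle of merlot £26.81: beer, wine and spirits → 9.25% → £2.48
Fishing rod £59.15: sports equipment → 7.25% → £4.29
Pet grooming £101.88: personal services → 6.5% → £6.62
Total tax = £22.14 + £0.35 + £0.26 + £2.66 + £2.54 + £1.44 + £2.48 + £4.29 + £6.62 = £42.78

£42.78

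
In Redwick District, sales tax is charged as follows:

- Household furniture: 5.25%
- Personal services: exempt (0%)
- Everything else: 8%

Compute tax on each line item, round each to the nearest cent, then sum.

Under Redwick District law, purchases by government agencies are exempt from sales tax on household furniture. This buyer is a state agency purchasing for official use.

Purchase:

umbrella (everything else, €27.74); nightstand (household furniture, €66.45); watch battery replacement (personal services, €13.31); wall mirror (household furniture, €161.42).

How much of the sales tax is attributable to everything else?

€2.22

Umbrella €27.74: everything else → 8% → €2.22
Tax on everything else = €2.22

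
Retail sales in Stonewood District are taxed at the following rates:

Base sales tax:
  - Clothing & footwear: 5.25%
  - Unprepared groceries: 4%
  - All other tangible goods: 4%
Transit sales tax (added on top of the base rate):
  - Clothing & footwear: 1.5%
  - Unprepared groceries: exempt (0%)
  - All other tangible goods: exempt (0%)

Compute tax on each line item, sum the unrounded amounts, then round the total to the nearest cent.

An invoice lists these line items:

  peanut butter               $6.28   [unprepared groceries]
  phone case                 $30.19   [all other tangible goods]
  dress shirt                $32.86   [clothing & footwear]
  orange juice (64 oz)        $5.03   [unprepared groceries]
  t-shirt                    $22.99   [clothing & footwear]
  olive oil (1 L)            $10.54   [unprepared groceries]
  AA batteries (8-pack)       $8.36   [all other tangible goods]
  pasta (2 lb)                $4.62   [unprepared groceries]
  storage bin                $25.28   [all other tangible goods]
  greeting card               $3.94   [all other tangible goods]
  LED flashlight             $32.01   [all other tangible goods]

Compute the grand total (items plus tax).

$190.92

Peanut butter $6.28: unprepared groceries → 4% + 0% transit = 4% → $0.2512
Phone case $30.19: all other tangible goods → 4% + 0% transit = 4% → $1.2076
Dress shirt $32.86: clothing & footwear → 5.25% + 1.5% transit = 6.75% → $2.21805
Orange juice (64 oz) $5.03: unprepared groceries → 4% + 0% transit = 4% → $0.2012
T-shirt $22.99: clothing & footwear → 5.25% + 1.5% transit = 6.75% → $1.551825
Olive oil (1 L) $10.54: unprepared groceries → 4% + 0% transit = 4% → $0.4216
AA batteries (8-pack) $8.36: all other tangible goods → 4% + 0% transit = 4% → $0.3344
Pasta (2 lb) $4.62: unprepared groceries → 4% + 0% transit = 4% → $0.1848
Storage bin $25.28: all other tangible goods → 4% + 0% transit = 4% → $1.0112
Greeting card $3.94: all other tangible goods → 4% + 0% transit = 4% → $0.1576
LED flashlight $32.01: all other tangible goods → 4% + 0% transit = 4% → $1.2804
Subtotal = $182.10; unrounded tax = $8.819875 → $8.82; total due = $190.92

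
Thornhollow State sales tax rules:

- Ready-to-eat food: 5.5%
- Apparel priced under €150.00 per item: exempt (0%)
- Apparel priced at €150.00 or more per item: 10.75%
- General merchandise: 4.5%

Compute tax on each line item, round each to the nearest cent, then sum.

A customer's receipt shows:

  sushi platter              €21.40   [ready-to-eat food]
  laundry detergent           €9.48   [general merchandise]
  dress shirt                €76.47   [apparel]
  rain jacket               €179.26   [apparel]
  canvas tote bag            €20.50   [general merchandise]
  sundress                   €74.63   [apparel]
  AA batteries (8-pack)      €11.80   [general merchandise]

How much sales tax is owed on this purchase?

Sushi platter €21.40: ready-to-eat food → 5.5% → €1.18
Laundry detergent €9.48: general merchandise → 4.5% → €0.43
Dress shirt €76.47: apparel, under €150.00 → 0% → €0.00
Rain jacket €179.26: apparel, €150.00 or more → 10.75% → €19.27
Canvas tote bag €20.50: general merchandise → 4.5% → €0.92
Sundress €74.63: apparel, under €150.00 → 0% → €0.00
AA batteries (8-pack) €11.80: general merchandise → 4.5% → €0.53
Total tax = €1.18 + €0.43 + €19.27 + €0.92 + €0.53 = €22.33

€22.33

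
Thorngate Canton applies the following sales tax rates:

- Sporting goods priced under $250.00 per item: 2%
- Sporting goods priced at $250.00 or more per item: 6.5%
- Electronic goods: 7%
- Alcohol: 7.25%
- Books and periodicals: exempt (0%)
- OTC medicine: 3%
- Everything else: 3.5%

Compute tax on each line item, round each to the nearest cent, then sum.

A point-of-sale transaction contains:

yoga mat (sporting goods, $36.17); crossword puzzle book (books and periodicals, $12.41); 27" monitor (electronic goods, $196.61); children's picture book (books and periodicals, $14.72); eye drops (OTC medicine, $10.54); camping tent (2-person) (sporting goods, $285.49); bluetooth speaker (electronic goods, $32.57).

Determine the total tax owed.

Yoga mat $36.17: sporting goods, under $250.00 → 2% → $0.72
Crossword puzzle book $12.41: books and periodicals → 0% → $0.00
27" monitor $196.61: electronic goods → 7% → $13.76
Children's picture book $14.72: books and periodicals → 0% → $0.00
Eye drops $10.54: OTC medicine → 3% → $0.32
Camping tent (2-person) $285.49: sporting goods, $250.00 or more → 6.5% → $18.56
Bluetooth speaker $32.57: electronic goods → 7% → $2.28
Total tax = $0.72 + $13.76 + $0.32 + $18.56 + $2.28 = $35.64

$35.64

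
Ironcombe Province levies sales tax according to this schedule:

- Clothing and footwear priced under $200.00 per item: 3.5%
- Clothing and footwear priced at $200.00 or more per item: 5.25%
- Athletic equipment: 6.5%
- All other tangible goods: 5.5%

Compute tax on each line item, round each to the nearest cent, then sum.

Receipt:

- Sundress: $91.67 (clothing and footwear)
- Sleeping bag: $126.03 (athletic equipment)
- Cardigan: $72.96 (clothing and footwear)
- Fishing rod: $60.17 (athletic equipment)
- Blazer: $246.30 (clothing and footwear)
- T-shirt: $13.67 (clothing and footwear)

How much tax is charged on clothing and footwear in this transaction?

$19.17

Sundress $91.67: clothing and footwear, under $200.00 → 3.5% → $3.21
Cardigan $72.96: clothing and footwear, under $200.00 → 3.5% → $2.55
Blazer $246.30: clothing and footwear, $200.00 or more → 5.25% → $12.93
T-shirt $13.67: clothing and footwear, under $200.00 → 3.5% → $0.48
Tax on clothing and footwear = $3.21 + $2.55 + $12.93 + $0.48 = $19.17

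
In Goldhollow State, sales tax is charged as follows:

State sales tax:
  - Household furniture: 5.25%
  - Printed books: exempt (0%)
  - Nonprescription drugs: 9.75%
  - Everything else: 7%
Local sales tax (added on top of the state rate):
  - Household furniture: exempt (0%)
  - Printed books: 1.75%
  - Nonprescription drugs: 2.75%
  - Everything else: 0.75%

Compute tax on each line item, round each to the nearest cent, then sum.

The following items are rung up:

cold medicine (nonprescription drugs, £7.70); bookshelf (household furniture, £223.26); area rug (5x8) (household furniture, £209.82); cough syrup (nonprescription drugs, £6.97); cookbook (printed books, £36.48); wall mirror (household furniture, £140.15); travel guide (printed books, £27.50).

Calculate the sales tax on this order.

Cold medicine £7.70: nonprescription drugs → 9.75% + 2.75% local = 12.5% → £0.96
Bookshelf £223.26: household furniture → 5.25% + 0% local = 5.25% → £11.72
Area rug (5x8) £209.82: household furniture → 5.25% + 0% local = 5.25% → £11.02
Cough syrup £6.97: nonprescription drugs → 9.75% + 2.75% local = 12.5% → £0.87
Cookbook £36.48: printed books → 0% + 1.75% local = 1.75% → £0.64
Wall mirror £140.15: household furniture → 5.25% + 0% local = 5.25% → £7.36
Travel guide £27.50: printed books → 0% + 1.75% local = 1.75% → £0.48
Total tax = £0.96 + £11.72 + £11.02 + £0.87 + £0.64 + £7.36 + £0.48 = £33.05

£33.05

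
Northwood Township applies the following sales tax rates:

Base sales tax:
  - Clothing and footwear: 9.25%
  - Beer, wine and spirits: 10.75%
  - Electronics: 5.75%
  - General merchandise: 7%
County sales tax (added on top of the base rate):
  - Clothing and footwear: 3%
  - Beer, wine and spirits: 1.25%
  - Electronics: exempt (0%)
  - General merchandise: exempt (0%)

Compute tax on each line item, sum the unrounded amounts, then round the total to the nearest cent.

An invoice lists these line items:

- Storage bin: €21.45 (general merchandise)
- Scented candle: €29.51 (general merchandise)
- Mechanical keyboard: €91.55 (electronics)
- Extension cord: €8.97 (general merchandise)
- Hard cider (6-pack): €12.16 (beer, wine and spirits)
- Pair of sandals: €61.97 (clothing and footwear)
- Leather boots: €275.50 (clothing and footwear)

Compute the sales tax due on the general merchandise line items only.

€4.20

Storage bin €21.45: general merchandise → 7% + 0% county = 7% → €1.5015
Scented candle €29.51: general merchandise → 7% + 0% county = 7% → €2.0657
Extension cord €8.97: general merchandise → 7% + 0% county = 7% → €0.6279
Tax on general merchandise: unrounded sum = €4.1951 → €4.20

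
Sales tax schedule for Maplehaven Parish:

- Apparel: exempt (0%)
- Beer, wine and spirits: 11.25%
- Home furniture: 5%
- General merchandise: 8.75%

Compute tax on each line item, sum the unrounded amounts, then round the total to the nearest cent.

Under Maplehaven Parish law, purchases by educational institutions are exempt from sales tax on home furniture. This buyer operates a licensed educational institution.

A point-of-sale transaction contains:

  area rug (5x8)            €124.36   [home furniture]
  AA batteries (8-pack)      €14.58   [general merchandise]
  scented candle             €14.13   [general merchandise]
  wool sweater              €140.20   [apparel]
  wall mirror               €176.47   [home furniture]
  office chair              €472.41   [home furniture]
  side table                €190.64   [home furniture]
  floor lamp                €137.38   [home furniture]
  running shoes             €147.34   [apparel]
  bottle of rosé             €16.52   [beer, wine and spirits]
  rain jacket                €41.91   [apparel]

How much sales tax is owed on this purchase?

Area rug (5x8) €124.36: home furniture, buyer-exempt → 0% → €0.00
AA batteries (8-pack) €14.58: general merchandise → 8.75% → €1.27575
Scented candle €14.13: general merchandise → 8.75% → €1.236375
Wool sweater €140.20: apparel → 0% → €0.00
Wall mirror €176.47: home furniture, buyer-exempt → 0% → €0.00
Office chair €472.41: home furniture, buyer-exempt → 0% → €0.00
Side table €190.64: home furniture, buyer-exempt → 0% → €0.00
Floor lamp €137.38: home furniture, buyer-exempt → 0% → €0.00
Running shoes €147.34: apparel → 0% → €0.00
Bottle of rosé €16.52: beer, wine and spirits → 11.25% → €1.8585
Rain jacket €41.91: apparel → 0% → €0.00
Unrounded tax sum = €4.370625 → €4.37

€4.37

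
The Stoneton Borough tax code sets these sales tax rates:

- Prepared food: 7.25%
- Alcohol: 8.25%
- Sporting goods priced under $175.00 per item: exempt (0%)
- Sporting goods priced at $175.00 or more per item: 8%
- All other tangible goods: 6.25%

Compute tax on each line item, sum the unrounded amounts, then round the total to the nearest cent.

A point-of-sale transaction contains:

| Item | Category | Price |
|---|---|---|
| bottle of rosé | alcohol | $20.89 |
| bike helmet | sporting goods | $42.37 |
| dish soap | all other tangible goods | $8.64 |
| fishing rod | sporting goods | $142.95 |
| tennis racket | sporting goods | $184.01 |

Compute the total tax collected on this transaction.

$16.98

Bottle of rosé $20.89: alcohol → 8.25% → $1.723425
Bike helmet $42.37: sporting goods, under $175.00 → 0% → $0.00
Dish soap $8.64: all other tangible goods → 6.25% → $0.54
Fishing rod $142.95: sporting goods, under $175.00 → 0% → $0.00
Tennis racket $184.01: sporting goods, $175.00 or more → 8% → $14.7208
Unrounded tax sum = $16.984225 → $16.98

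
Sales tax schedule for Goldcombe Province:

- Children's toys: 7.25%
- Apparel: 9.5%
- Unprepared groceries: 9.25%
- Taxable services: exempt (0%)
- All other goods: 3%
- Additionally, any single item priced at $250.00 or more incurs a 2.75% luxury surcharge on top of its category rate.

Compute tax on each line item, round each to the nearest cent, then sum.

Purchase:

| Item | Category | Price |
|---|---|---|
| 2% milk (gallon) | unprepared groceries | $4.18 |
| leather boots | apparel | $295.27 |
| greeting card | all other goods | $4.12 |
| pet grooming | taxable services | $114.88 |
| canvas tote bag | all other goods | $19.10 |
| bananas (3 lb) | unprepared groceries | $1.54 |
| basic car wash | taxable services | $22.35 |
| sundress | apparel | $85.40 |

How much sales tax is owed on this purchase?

2% milk (gallon) $4.18: unprepared groceries → 9.25% → $0.39
Leather boots $295.27: apparel → 9.5% + 2.75% surcharge = 12.25% → $36.17
Greeting card $4.12: all other goods → 3% → $0.12
Pet grooming $114.88: taxable services → 0% → $0.00
Canvas tote bag $19.10: all other goods → 3% → $0.57
Bananas (3 lb) $1.54: unprepared groceries → 9.25% → $0.14
Basic car wash $22.35: taxable services → 0% → $0.00
Sundress $85.40: apparel → 9.5% → $8.11
Total tax = $0.39 + $36.17 + $0.12 + $0.57 + $0.14 + $8.11 = $45.50

$45.50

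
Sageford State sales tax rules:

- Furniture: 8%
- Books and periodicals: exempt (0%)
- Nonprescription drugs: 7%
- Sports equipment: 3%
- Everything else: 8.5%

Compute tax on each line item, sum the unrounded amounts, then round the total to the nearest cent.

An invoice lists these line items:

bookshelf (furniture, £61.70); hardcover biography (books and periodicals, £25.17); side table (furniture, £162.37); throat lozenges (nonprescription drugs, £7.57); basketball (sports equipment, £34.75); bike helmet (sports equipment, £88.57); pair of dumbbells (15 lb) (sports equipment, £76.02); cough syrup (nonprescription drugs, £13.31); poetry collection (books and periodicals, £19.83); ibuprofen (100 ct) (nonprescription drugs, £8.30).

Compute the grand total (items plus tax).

Bookshelf £61.70: furniture → 8% → £4.936
Hardcover biography £25.17: books and periodicals → 0% → £0.00
Side table £162.37: furniture → 8% → £12.9896
Throat lozenges £7.57: nonprescription drugs → 7% → £0.5299
Basketball £34.75: sports equipment → 3% → £1.0425
Bike helmet £88.57: sports equipment → 3% → £2.6571
Pair of dumbbells (15 lb) £76.02: sports equipment → 3% → £2.2806
Cough syrup £13.31: nonprescription drugs → 7% → £0.9317
Poetry collection £19.83: books and periodicals → 0% → £0.00
Ibuprofen (100 ct) £8.30: nonprescription drugs → 7% → £0.581
Subtotal = £497.59; unrounded tax = £25.9484 → £25.95; total due = £523.54

£523.54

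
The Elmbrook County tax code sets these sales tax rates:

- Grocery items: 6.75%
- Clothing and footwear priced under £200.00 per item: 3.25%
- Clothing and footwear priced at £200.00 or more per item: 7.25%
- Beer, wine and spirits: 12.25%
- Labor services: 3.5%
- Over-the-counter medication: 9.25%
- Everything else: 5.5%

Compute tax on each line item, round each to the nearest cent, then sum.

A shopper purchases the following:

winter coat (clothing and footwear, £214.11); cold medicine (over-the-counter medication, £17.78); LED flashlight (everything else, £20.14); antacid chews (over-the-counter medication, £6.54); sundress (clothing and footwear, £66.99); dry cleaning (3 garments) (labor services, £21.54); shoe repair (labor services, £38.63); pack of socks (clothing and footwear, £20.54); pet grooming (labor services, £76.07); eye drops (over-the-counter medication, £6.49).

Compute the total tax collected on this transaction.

Winter coat £214.11: clothing and footwear, £200.00 or more → 7.25% → £15.52
Cold medicine £17.78: over-the-counter medication → 9.25% → £1.64
LED flashlight £20.14: everything else → 5.5% → £1.11
Antacid chews £6.54: over-the-counter medication → 9.25% → £0.60
Sundress £66.99: clothing and footwear, under £200.00 → 3.25% → £2.18
Dry cleaning (3 garments) £21.54: labor services → 3.5% → £0.75
Shoe repair £38.63: labor services → 3.5% → £1.35
Pack of socks £20.54: clothing and footwear, under £200.00 → 3.25% → £0.67
Pet grooming £76.07: labor services → 3.5% → £2.66
Eye drops £6.49: over-the-counter medication → 9.25% → £0.60
Total tax = £15.52 + £1.64 + £1.11 + £0.60 + £2.18 + £0.75 + £1.35 + £0.67 + £2.66 + £0.60 = £27.08

£27.08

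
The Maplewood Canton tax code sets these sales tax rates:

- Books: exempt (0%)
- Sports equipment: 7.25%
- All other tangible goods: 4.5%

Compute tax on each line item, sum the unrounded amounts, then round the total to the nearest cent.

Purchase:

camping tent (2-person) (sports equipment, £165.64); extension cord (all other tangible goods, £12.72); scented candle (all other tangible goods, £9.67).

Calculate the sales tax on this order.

£13.02

Camping tent (2-person) £165.64: sports equipment → 7.25% → £12.0089
Extension cord £12.72: all other tangible goods → 4.5% → £0.5724
Scented candle £9.67: all other tangible goods → 4.5% → £0.43515
Unrounded tax sum = £13.01645 → £13.02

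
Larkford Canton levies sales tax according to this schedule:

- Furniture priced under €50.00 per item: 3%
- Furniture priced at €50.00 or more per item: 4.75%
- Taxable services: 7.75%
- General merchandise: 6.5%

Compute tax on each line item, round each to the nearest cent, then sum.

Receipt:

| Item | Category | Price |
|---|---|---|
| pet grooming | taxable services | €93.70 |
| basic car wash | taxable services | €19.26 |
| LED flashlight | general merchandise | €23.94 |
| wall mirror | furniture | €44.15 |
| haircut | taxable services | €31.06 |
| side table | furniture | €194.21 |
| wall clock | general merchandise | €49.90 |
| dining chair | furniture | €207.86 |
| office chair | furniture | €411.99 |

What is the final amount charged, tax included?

€1132.01

Pet grooming €93.70: taxable services → 7.75% → €7.26
Basic car wash €19.26: taxable services → 7.75% → €1.49
LED flashlight €23.94: general merchandise → 6.5% → €1.56
Wall mirror €44.15: furniture, under €50.00 → 3% → €1.32
Haircut €31.06: taxable services → 7.75% → €2.41
Side table €194.21: furniture, €50.00 or more → 4.75% → €9.22
Wall clock €49.90: general merchandise → 6.5% → €3.24
Dining chair €207.86: furniture, €50.00 or more → 4.75% → €9.87
Office chair €411.99: furniture, €50.00 or more → 4.75% → €19.57
Subtotal = €1076.07; tax = €55.94; total due = €1132.01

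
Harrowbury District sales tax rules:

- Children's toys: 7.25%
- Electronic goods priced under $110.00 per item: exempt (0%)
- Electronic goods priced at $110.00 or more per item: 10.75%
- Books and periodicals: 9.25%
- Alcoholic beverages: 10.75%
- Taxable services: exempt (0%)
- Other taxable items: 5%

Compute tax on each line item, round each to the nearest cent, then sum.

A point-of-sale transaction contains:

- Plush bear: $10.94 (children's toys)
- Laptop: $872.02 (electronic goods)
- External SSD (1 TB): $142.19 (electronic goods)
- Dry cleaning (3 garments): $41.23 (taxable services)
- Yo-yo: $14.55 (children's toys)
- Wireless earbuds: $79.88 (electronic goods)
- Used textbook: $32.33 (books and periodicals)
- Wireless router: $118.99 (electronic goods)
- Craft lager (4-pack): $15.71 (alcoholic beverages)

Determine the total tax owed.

$128.34

Plush bear $10.94: children's toys → 7.25% → $0.79
Laptop $872.02: electronic goods, $110.00 or more → 10.75% → $93.74
External SSD (1 TB) $142.19: electronic goods, $110.00 or more → 10.75% → $15.29
Dry cleaning (3 garments) $41.23: taxable services → 0% → $0.00
Yo-yo $14.55: children's toys → 7.25% → $1.05
Wireless earbuds $79.88: electronic goods, under $110.00 → 0% → $0.00
Used textbook $32.33: books and periodicals → 9.25% → $2.99
Wireless router $118.99: electronic goods, $110.00 or more → 10.75% → $12.79
Craft lager (4-pack) $15.71: alcoholic beverages → 10.75% → $1.69
Total tax = $0.79 + $93.74 + $15.29 + $1.05 + $2.99 + $12.79 + $1.69 = $128.34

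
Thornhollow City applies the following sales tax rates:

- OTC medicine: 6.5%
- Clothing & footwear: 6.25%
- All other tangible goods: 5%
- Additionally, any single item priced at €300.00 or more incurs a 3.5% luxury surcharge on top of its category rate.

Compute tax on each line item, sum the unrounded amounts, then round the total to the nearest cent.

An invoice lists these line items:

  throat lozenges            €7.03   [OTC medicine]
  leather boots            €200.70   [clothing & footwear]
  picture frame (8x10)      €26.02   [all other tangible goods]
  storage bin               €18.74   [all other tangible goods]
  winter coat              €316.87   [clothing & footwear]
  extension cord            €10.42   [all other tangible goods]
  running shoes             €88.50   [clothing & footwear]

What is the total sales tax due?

€52.19

Throat lozenges €7.03: OTC medicine → 6.5% → €0.45695
Leather boots €200.70: clothing & footwear → 6.25% → €12.54375
Picture frame (8x10) €26.02: all other tangible goods → 5% → €1.301
Storage bin €18.74: all other tangible goods → 5% → €0.937
Winter coat €316.87: clothing & footwear → 6.25% + 3.5% surcharge = 9.75% → €30.894825
Extension cord €10.42: all other tangible goods → 5% → €0.521
Running shoes €88.50: clothing & footwear → 6.25% → €5.53125
Unrounded tax sum = €52.185775 → €52.19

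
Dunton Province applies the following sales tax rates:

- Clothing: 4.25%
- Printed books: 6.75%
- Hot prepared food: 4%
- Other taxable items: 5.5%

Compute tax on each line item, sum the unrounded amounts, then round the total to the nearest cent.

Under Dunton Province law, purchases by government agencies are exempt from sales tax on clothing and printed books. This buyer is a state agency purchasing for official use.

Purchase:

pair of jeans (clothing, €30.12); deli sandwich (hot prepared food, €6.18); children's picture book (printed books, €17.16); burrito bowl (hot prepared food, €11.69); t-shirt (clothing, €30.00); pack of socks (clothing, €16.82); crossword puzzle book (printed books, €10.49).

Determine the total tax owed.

€0.71

Pair of jeans €30.12: clothing, buyer-exempt → 0% → €0.00
Deli sandwich €6.18: hot prepared food → 4% → €0.2472
Children's picture book €17.16: printed books, buyer-exempt → 0% → €0.00
Burrito bowl €11.69: hot prepared food → 4% → €0.4676
T-shirt €30.00: clothing, buyer-exempt → 0% → €0.00
Pack of socks €16.82: clothing, buyer-exempt → 0% → €0.00
Crossword puzzle book €10.49: printed books, buyer-exempt → 0% → €0.00
Unrounded tax sum = €0.7148 → €0.71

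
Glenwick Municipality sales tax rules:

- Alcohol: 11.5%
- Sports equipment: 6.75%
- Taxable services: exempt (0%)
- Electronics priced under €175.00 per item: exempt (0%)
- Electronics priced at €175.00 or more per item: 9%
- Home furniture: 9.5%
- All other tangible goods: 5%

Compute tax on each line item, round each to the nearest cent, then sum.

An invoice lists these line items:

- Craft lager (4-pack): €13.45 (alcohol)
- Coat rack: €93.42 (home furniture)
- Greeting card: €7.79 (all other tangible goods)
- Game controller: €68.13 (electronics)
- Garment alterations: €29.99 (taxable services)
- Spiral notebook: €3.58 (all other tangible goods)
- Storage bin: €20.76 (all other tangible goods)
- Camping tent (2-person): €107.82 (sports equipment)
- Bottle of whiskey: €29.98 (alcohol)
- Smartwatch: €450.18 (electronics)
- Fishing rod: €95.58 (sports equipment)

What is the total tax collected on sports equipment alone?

Camping tent (2-person) €107.82: sports equipment → 6.75% → €7.28
Fishing rod €95.58: sports equipment → 6.75% → €6.45
Tax on sports equipment = €7.28 + €6.45 = €13.73

€13.73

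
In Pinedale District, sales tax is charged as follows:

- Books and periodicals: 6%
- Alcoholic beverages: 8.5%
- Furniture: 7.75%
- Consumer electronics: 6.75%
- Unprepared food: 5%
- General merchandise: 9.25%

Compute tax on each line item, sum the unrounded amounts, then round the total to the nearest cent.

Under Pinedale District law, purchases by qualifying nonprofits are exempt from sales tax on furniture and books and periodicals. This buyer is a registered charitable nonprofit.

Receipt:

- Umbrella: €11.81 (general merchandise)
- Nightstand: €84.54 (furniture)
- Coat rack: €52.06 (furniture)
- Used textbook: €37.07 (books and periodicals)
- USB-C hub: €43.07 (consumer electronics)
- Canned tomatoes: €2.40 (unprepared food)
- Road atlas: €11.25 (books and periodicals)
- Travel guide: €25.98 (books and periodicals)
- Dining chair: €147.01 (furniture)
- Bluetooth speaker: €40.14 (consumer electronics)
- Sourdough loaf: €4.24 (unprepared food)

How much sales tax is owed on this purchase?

€7.04

Umbrella €11.81: general merchandise → 9.25% → €1.092425
Nightstand €84.54: furniture, buyer-exempt → 0% → €0.00
Coat rack €52.06: furniture, buyer-exempt → 0% → €0.00
Used textbook €37.07: books and periodicals, buyer-exempt → 0% → €0.00
USB-C hub €43.07: consumer electronics → 6.75% → €2.907225
Canned tomatoes €2.40: unprepared food → 5% → €0.12
Road atlas €11.25: books and periodicals, buyer-exempt → 0% → €0.00
Travel guide €25.98: books and periodicals, buyer-exempt → 0% → €0.00
Dining chair €147.01: furniture, buyer-exempt → 0% → €0.00
Bluetooth speaker €40.14: consumer electronics → 6.75% → €2.70945
Sourdough loaf €4.24: unprepared food → 5% → €0.212
Unrounded tax sum = €7.0411 → €7.04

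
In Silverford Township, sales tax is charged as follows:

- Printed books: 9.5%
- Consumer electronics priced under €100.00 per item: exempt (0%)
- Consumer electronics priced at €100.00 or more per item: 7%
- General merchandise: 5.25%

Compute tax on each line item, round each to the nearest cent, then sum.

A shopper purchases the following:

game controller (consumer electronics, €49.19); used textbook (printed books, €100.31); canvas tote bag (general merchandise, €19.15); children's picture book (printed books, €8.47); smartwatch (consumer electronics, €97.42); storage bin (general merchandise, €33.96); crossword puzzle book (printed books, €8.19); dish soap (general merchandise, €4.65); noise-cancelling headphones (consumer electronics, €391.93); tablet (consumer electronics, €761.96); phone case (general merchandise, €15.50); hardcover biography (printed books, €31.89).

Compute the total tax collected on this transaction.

€98.76

Game controller €49.19: consumer electronics, under €100.00 → 0% → €0.00
Used textbook €100.31: printed books → 9.5% → €9.53
Canvas tote bag €19.15: general merchandise → 5.25% → €1.01
Children's picture book €8.47: printed books → 9.5% → €0.80
Smartwatch €97.42: consumer electronics, under €100.00 → 0% → €0.00
Storage bin €33.96: general merchandise → 5.25% → €1.78
Crossword puzzle book €8.19: printed books → 9.5% → €0.78
Dish soap €4.65: general merchandise → 5.25% → €0.24
Noise-cancelling headphones €391.93: consumer electronics, €100.00 or more → 7% → €27.44
Tablet €761.96: consumer electronics, €100.00 or more → 7% → €53.34
Phone case €15.50: general merchandise → 5.25% → €0.81
Hardcover biography €31.89: printed books → 9.5% → €3.03
Total tax = €9.53 + €1.01 + €0.80 + €1.78 + €0.78 + €0.24 + €27.44 + €53.34 + €0.81 + €3.03 = €98.76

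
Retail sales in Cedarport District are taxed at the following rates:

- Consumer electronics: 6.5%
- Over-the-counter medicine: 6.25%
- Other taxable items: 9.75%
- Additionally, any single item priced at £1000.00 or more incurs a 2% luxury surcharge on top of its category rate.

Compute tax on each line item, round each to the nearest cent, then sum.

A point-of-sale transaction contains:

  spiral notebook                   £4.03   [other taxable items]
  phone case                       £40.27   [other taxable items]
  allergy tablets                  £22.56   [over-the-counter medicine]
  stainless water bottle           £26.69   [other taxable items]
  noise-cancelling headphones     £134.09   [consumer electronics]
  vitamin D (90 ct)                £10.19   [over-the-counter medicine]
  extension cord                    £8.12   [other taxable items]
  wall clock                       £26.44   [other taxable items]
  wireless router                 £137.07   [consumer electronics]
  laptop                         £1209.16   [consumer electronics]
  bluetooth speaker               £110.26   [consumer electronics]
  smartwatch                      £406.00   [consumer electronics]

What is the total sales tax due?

£166.31

Spiral notebook £4.03: other taxable items → 9.75% → £0.39
Phone case £40.27: other taxable items → 9.75% → £3.93
Allergy tablets £22.56: over-the-counter medicine → 6.25% → £1.41
Stainless water bottle £26.69: other taxable items → 9.75% → £2.60
Noise-cancelling headphones £134.09: consumer electronics → 6.5% → £8.72
Vitamin D (90 ct) £10.19: over-the-counter medicine → 6.25% → £0.64
Extension cord £8.12: other taxable items → 9.75% → £0.79
Wall clock £26.44: other taxable items → 9.75% → £2.58
Wireless router £137.07: consumer electronics → 6.5% → £8.91
Laptop £1209.16: consumer electronics → 6.5% + 2% surcharge = 8.5% → £102.78
Bluetooth speaker £110.26: consumer electronics → 6.5% → £7.17
Smartwatch £406.00: consumer electronics → 6.5% → £26.39
Total tax = £0.39 + £3.93 + £1.41 + £2.60 + £8.72 + £0.64 + £0.79 + £2.58 + £8.91 + £102.78 + £7.17 + £26.39 = £166.31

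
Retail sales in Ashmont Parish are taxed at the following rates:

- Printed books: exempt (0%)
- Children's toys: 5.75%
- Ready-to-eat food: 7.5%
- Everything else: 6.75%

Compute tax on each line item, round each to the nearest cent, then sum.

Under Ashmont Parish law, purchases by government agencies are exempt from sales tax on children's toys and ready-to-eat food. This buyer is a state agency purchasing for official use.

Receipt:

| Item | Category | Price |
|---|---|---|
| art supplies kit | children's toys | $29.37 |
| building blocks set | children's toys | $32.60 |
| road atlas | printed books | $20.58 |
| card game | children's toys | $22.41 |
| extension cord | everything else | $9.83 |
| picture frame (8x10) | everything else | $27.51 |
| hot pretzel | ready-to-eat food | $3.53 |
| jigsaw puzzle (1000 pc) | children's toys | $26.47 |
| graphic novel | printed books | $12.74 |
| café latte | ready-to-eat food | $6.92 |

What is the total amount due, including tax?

Art supplies kit $29.37: children's toys, buyer-exempt → 0% → $0.00
Building blocks set $32.60: children's toys, buyer-exempt → 0% → $0.00
Road atlas $20.58: printed books → 0% → $0.00
Card game $22.41: children's toys, buyer-exempt → 0% → $0.00
Extension cord $9.83: everything else → 6.75% → $0.66
Picture frame (8x10) $27.51: everything else → 6.75% → $1.86
Hot pretzel $3.53: ready-to-eat food, buyer-exempt → 0% → $0.00
Jigsaw puzzle (1000 pc) $26.47: children's toys, buyer-exempt → 0% → $0.00
Graphic novel $12.74: printed books → 0% → $0.00
Café latte $6.92: ready-to-eat food, buyer-exempt → 0% → $0.00
Subtotal = $191.96; tax = $2.52; total due = $194.48

$194.48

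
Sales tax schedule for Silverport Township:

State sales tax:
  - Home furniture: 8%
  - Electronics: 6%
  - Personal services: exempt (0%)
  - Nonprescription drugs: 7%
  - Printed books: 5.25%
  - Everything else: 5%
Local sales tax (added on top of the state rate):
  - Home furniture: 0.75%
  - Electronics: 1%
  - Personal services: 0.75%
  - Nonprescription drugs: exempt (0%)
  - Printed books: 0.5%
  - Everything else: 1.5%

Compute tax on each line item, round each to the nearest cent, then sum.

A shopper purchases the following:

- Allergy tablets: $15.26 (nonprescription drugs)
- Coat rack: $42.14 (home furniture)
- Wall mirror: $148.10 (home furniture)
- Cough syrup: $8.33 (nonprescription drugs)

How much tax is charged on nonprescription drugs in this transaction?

$1.65

Allergy tablets $15.26: nonprescription drugs → 7% + 0% local = 7% → $1.07
Cough syrup $8.33: nonprescription drugs → 7% + 0% local = 7% → $0.58
Tax on nonprescription drugs = $1.07 + $0.58 = $1.65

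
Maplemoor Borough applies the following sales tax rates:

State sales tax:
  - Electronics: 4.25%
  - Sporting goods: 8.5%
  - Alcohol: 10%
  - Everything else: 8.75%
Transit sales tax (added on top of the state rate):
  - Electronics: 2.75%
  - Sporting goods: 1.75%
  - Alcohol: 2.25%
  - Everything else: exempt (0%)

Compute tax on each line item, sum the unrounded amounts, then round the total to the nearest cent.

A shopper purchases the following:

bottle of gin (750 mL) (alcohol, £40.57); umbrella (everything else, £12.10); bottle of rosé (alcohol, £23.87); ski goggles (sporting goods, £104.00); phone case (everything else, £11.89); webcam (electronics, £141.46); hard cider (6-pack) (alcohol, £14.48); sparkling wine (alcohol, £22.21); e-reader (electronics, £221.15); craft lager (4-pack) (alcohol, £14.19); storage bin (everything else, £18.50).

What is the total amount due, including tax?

£678.31

Bottle of gin (750 mL) £40.57: alcohol → 10% + 2.25% transit = 12.25% → £4.969825
Umbrella £12.10: everything else → 8.75% + 0% transit = 8.75% → £1.05875
Bottle of rosé £23.87: alcohol → 10% + 2.25% transit = 12.25% → £2.924075
Ski goggles £104.00: sporting goods → 8.5% + 1.75% transit = 10.25% → £10.66
Phone case £11.89: everything else → 8.75% + 0% transit = 8.75% → £1.040375
Webcam £141.46: electronics → 4.25% + 2.75% transit = 7% → £9.9022
Hard cider (6-pack) £14.48: alcohol → 10% + 2.25% transit = 12.25% → £1.7738
Sparkling wine £22.21: alcohol → 10% + 2.25% transit = 12.25% → £2.720725
E-reader £221.15: electronics → 4.25% + 2.75% transit = 7% → £15.4805
Craft lager (4-pack) £14.19: alcohol → 10% + 2.25% transit = 12.25% → £1.738275
Storage bin £18.50: everything else → 8.75% + 0% transit = 8.75% → £1.61875
Subtotal = £624.42; unrounded tax = £53.887275 → £53.89; total due = £678.31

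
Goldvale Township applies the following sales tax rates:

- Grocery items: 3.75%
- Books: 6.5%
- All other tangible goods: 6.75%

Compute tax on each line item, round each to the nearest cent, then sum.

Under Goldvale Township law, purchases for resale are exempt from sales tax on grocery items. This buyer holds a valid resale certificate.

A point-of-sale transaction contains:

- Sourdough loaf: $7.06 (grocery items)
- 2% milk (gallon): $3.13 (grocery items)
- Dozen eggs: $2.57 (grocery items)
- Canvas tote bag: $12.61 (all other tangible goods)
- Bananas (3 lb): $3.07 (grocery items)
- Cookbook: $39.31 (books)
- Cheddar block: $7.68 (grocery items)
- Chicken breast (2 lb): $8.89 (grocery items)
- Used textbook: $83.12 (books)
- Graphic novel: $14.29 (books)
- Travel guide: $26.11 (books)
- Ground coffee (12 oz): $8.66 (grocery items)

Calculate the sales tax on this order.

$11.44

Sourdough loaf $7.06: grocery items, buyer-exempt → 0% → $0.00
2% milk (gallon) $3.13: grocery items, buyer-exempt → 0% → $0.00
Dozen eggs $2.57: grocery items, buyer-exempt → 0% → $0.00
Canvas tote bag $12.61: all other tangible goods → 6.75% → $0.85
Bananas (3 lb) $3.07: grocery items, buyer-exempt → 0% → $0.00
Cookbook $39.31: books → 6.5% → $2.56
Cheddar block $7.68: grocery items, buyer-exempt → 0% → $0.00
Chicken breast (2 lb) $8.89: grocery items, buyer-exempt → 0% → $0.00
Used textbook $83.12: books → 6.5% → $5.40
Graphic novel $14.29: books → 6.5% → $0.93
Travel guide $26.11: books → 6.5% → $1.70
Ground coffee (12 oz) $8.66: grocery items, buyer-exempt → 0% → $0.00
Total tax = $0.85 + $2.56 + $5.40 + $0.93 + $1.70 = $11.44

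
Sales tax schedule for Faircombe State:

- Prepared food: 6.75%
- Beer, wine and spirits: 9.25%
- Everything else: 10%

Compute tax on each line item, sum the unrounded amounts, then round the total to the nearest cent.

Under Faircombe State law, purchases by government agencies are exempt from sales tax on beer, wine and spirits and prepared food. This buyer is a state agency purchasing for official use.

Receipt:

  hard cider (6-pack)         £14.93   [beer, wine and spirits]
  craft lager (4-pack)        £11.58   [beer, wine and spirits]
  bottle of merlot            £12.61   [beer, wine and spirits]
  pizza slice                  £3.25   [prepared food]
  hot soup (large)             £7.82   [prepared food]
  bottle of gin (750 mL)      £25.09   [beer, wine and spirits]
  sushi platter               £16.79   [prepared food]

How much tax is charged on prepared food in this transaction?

Pizza slice £3.25: prepared food, buyer-exempt → 0% → £0.00
Hot soup (large) £7.82: prepared food, buyer-exempt → 0% → £0.00
Sushi platter £16.79: prepared food, buyer-exempt → 0% → £0.00
Tax on prepared food: unrounded sum = £0.00 → £0.00

£0.00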